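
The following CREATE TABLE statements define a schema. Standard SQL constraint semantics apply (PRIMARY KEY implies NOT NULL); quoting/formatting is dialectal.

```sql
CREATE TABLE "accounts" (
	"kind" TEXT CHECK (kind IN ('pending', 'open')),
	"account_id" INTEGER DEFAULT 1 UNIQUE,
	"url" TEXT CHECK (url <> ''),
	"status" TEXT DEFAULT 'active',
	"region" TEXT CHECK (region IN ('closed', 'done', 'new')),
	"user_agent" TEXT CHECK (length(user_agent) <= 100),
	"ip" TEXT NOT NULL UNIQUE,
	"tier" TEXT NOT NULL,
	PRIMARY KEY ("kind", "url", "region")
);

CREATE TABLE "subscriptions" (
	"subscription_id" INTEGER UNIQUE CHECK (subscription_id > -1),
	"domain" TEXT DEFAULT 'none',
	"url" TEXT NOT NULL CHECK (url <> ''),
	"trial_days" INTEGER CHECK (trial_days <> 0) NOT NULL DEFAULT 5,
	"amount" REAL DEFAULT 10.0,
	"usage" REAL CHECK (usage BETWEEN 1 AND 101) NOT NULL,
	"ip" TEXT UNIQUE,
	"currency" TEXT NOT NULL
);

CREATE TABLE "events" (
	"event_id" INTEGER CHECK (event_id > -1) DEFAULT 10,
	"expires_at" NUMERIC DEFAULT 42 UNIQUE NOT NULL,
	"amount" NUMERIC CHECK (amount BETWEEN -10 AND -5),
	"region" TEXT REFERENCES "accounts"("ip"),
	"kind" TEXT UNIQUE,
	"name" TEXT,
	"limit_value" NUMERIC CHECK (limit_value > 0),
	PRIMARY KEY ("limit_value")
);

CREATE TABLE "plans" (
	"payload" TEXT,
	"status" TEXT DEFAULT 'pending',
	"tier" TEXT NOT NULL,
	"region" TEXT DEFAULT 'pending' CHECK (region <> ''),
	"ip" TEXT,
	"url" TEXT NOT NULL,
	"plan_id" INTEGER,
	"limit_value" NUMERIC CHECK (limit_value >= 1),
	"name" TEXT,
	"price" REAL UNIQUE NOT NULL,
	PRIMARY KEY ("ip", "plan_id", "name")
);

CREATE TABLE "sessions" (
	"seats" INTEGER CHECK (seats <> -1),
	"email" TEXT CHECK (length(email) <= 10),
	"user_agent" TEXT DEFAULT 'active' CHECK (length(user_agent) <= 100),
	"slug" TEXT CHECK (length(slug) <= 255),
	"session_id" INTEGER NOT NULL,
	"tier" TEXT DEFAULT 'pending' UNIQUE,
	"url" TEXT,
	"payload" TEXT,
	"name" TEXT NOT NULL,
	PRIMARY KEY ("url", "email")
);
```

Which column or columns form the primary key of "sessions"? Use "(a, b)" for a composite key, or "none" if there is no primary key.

A table-level PRIMARY KEY clause names 2 columns: url, email.
This is a composite key — the combination is unique, not each column individually.

(url, email)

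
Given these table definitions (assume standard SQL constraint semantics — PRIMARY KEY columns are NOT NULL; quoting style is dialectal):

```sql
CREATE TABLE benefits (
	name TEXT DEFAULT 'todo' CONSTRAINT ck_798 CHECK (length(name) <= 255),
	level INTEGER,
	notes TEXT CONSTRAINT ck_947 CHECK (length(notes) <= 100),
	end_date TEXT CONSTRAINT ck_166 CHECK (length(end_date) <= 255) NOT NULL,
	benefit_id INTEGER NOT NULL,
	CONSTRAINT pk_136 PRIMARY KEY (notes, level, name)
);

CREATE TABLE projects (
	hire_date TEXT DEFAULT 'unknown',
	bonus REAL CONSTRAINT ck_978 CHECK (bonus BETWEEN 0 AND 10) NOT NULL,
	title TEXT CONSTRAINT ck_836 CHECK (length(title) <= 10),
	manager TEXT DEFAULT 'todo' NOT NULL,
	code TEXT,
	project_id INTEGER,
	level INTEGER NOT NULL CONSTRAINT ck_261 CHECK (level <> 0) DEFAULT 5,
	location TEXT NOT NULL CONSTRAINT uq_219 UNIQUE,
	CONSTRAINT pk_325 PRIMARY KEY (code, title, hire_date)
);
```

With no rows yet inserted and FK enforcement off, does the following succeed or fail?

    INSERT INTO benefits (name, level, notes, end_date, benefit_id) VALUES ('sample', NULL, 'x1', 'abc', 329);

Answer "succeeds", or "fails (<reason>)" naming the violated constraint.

fails (NOT NULL on level)

level is explicitly set to NULL, but level is part of the PRIMARY KEY (implied NOT NULL).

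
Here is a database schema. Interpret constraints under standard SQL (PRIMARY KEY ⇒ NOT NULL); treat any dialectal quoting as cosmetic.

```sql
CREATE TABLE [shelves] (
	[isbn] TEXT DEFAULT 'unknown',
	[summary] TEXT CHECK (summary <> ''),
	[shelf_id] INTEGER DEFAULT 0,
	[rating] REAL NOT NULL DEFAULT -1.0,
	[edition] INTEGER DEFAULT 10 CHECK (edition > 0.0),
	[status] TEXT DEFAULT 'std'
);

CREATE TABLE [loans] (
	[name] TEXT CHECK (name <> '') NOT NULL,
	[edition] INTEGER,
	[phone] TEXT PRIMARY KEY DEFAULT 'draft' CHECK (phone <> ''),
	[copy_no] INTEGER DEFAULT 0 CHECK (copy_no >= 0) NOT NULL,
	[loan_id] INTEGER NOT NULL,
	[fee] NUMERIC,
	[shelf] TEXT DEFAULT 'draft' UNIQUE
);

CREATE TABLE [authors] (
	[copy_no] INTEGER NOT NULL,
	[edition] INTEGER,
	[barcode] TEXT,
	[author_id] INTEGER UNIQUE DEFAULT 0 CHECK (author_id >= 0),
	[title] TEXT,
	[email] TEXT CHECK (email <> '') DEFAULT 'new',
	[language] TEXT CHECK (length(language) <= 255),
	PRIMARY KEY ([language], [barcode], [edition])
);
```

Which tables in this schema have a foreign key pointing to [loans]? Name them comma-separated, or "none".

No REFERENCES clause anywhere in the schema names loans.

none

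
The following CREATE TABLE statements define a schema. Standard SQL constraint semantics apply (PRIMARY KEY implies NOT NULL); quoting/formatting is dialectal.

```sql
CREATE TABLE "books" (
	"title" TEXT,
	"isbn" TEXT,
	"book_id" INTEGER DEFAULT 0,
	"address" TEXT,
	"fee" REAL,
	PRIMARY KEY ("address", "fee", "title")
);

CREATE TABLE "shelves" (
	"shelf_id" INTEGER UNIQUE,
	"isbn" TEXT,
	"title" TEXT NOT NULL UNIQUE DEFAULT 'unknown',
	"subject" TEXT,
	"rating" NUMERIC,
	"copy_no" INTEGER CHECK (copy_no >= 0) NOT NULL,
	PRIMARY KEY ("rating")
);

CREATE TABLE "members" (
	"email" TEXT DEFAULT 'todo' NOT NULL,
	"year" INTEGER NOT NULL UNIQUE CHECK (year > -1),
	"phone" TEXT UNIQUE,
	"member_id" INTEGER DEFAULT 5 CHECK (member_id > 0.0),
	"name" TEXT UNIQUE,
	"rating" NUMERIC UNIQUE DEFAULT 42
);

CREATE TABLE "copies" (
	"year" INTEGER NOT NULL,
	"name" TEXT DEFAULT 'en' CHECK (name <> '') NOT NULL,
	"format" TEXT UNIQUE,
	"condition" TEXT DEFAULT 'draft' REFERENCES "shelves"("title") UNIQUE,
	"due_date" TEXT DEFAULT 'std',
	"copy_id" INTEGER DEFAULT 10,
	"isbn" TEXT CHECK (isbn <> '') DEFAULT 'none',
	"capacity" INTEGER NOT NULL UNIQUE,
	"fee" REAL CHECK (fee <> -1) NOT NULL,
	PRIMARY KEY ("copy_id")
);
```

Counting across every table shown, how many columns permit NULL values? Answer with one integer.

13

books: 2 nullable (isbn, book_id — PK (address, fee, title) and explicit NOT NULL columns excluded).
shelves: 3 nullable (shelf_id, isbn, subject — PK (rating) and explicit NOT NULL columns excluded).
members: 4 nullable (phone, member_id, name, rating — PK none and explicit NOT NULL columns excluded).
copies: 4 nullable (format, condition, due_date, isbn — PK (copy_id) and explicit NOT NULL columns excluded).
Total: 2 + 3 + 4 + 4 = 13.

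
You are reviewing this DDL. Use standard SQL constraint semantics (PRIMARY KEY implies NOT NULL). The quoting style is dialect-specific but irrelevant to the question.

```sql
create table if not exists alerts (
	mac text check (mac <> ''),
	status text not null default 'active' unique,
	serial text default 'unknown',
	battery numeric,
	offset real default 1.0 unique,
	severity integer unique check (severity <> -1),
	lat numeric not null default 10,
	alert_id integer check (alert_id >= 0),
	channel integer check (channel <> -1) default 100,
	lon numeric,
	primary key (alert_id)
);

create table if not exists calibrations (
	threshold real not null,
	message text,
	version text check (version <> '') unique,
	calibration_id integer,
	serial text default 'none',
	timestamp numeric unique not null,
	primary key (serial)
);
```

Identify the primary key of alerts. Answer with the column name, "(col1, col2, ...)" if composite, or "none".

alert_id

alert_id is declared PRIMARY KEY as a table-level PRIMARY KEY clause.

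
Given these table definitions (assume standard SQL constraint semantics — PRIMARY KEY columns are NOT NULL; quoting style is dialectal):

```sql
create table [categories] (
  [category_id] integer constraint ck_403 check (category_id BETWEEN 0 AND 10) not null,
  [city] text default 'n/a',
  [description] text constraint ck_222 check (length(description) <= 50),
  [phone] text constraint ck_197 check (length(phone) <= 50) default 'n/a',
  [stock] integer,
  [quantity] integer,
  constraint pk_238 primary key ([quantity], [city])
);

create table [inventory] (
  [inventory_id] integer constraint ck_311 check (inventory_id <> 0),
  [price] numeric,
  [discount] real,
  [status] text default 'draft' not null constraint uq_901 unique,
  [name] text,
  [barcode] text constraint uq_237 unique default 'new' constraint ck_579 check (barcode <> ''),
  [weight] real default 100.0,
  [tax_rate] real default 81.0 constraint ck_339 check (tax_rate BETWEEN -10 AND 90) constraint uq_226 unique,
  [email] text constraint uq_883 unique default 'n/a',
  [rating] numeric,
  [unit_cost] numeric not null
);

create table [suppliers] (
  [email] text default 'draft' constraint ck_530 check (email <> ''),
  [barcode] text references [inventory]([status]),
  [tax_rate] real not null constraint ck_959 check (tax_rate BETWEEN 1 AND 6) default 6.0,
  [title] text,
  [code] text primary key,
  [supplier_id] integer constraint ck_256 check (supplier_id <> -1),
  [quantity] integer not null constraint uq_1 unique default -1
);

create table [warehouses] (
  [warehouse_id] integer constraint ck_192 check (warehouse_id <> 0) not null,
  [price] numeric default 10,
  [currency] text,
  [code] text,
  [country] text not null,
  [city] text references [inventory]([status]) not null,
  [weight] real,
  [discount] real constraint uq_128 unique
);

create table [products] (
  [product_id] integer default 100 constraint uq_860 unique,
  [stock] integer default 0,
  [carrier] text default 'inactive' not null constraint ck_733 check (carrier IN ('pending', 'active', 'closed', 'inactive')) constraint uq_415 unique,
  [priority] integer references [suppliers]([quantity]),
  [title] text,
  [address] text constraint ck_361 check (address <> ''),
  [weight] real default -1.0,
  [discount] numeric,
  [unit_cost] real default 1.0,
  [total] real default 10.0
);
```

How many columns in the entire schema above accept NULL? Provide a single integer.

30

categories: 3 nullable (description, phone, stock — PK (quantity, city) and explicit NOT NULL columns excluded).
inventory: 9 nullable (inventory_id, price, discount, name, barcode, weight, tax_rate, email, rating — PK none and explicit NOT NULL columns excluded).
suppliers: 4 nullable (email, barcode, title, supplier_id — PK (code) and explicit NOT NULL columns excluded).
warehouses: 5 nullable (price, currency, code, weight, discount — PK none and explicit NOT NULL columns excluded).
products: 9 nullable (product_id, stock, priority, title, address, weight, discount, unit_cost, total — PK none and explicit NOT NULL columns excluded).
Total: 3 + 9 + 4 + 5 + 9 = 30.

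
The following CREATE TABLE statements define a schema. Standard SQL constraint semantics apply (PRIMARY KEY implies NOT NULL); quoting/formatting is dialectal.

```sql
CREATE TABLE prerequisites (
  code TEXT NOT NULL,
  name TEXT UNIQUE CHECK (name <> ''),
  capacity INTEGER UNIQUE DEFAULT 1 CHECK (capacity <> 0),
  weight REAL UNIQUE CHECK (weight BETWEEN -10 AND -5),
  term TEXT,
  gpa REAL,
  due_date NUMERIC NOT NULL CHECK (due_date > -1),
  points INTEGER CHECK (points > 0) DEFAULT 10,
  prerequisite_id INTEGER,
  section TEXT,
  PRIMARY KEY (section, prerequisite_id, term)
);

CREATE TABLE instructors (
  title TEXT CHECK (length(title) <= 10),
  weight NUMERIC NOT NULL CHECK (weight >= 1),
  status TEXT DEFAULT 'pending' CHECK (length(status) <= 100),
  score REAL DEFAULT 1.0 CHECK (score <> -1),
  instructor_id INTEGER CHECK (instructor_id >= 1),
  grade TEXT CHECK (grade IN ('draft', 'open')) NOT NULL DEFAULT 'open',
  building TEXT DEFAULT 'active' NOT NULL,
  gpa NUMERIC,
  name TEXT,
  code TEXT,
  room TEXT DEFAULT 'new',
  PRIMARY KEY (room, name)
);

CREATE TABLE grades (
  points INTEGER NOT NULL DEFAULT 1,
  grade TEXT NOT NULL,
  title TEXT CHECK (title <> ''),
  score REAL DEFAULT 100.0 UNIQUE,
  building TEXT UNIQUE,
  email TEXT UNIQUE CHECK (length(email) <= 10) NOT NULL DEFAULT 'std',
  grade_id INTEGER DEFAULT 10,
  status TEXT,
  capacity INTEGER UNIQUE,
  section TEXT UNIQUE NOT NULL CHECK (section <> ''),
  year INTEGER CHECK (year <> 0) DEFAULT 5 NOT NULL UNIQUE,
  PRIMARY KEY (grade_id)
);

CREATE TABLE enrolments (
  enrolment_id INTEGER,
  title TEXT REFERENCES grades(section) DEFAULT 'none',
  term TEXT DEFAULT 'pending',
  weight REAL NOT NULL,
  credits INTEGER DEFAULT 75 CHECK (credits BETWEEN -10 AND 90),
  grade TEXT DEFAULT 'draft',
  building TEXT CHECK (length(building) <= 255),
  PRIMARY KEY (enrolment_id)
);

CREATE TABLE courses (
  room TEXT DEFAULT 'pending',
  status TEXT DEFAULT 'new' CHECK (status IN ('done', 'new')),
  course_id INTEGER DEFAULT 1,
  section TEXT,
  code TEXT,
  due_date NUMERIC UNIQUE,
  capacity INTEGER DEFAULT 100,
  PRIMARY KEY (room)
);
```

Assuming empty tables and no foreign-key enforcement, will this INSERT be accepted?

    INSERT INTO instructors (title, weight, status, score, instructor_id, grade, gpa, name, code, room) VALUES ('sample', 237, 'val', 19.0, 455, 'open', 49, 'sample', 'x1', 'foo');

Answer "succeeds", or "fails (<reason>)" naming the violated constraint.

succeeds

NOT NULL columns: building defaults to 'active'; grade is supplied; name is supplied; room is supplied; weight is supplied.
CHECK constraints: 'sample' satisfies (length(title) <= 10); 237 satisfies (weight >= 1); 'val' satisfies (length(status) <= 100); 19.0 satisfies (score <> -1); 455 satisfies (instructor_id >= 1); 'open' satisfies (grade IN ('draft', 'open')).
No constraint is violated.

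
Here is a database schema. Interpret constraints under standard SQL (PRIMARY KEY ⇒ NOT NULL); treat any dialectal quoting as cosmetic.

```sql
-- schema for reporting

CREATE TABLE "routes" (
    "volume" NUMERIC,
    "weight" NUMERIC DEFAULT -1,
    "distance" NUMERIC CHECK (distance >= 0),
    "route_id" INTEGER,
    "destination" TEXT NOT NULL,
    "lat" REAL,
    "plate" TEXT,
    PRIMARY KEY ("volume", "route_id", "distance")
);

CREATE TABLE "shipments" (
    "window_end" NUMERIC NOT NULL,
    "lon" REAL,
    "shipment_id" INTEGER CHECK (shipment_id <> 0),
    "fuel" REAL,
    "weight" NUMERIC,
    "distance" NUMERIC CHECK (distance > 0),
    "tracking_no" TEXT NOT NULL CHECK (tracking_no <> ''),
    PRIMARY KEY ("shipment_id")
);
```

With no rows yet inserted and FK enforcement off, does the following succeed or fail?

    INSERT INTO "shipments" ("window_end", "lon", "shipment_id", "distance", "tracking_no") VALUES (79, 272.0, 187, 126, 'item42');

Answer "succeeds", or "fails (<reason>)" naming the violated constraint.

NOT NULL columns: shipment_id is supplied; tracking_no is supplied; window_end is supplied.
CHECK constraints: 187 satisfies (shipment_id <> 0); 126 satisfies (distance > 0); 'item42' satisfies (tracking_no <> '').
No constraint is violated.

succeeds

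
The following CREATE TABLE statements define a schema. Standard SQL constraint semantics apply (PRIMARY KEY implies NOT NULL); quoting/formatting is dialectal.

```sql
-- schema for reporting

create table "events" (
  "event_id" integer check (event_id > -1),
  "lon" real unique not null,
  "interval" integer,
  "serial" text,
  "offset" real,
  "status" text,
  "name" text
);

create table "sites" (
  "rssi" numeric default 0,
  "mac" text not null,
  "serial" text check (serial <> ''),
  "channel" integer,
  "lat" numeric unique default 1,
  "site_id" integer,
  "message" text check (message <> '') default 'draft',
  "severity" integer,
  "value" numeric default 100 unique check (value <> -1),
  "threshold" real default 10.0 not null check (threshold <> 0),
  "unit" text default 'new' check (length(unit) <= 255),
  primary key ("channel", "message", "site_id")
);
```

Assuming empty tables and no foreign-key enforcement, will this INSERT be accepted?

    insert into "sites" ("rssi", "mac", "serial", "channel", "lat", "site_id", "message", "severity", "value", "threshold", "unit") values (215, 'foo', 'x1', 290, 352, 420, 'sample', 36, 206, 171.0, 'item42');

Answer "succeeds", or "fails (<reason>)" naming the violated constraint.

NOT NULL columns: channel is supplied; mac is supplied; message is supplied; site_id is supplied; threshold is supplied.
CHECK constraints: 'x1' satisfies (serial <> ''); 'sample' satisfies (message <> ''); 206 satisfies (value <> -1); 171.0 satisfies (threshold <> 0); 'item42' satisfies (length(unit) <= 255).
No constraint is violated.

succeeds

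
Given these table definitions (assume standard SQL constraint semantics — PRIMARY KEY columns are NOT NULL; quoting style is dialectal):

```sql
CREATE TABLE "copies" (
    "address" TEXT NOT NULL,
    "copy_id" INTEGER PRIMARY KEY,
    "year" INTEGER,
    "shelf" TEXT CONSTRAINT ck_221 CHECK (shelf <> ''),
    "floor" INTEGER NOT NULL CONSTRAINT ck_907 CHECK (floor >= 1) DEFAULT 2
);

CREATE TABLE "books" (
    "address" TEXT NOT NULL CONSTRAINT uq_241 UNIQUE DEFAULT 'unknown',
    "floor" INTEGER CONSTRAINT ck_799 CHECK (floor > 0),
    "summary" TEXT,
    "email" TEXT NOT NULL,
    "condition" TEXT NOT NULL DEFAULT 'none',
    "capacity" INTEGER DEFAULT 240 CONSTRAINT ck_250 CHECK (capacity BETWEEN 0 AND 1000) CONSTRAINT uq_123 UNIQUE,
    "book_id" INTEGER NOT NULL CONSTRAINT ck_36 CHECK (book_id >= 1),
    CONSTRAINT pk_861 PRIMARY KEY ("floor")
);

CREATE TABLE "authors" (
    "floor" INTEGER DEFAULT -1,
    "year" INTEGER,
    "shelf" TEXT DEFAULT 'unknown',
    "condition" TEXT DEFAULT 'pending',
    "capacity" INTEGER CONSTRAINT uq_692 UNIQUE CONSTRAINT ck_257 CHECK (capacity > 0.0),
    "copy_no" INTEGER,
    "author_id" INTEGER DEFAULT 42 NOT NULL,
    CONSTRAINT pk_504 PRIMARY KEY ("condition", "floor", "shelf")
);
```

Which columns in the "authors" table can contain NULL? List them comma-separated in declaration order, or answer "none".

- floor: part of the PRIMARY KEY, which implies NOT NULL → not nullable.
- year: no NOT NULL constraint applies → nullable.
- shelf: part of the PRIMARY KEY, which implies NOT NULL → not nullable.
- condition: part of the PRIMARY KEY, which implies NOT NULL → not nullable.
- capacity: CHECK does not forbid NULL (a CHECK constraint passes when its expression is NULL) → nullable.
- copy_no: no NOT NULL constraint applies → nullable.
- author_id: declared NOT NULL → not nullable.

year, capacity, copy_no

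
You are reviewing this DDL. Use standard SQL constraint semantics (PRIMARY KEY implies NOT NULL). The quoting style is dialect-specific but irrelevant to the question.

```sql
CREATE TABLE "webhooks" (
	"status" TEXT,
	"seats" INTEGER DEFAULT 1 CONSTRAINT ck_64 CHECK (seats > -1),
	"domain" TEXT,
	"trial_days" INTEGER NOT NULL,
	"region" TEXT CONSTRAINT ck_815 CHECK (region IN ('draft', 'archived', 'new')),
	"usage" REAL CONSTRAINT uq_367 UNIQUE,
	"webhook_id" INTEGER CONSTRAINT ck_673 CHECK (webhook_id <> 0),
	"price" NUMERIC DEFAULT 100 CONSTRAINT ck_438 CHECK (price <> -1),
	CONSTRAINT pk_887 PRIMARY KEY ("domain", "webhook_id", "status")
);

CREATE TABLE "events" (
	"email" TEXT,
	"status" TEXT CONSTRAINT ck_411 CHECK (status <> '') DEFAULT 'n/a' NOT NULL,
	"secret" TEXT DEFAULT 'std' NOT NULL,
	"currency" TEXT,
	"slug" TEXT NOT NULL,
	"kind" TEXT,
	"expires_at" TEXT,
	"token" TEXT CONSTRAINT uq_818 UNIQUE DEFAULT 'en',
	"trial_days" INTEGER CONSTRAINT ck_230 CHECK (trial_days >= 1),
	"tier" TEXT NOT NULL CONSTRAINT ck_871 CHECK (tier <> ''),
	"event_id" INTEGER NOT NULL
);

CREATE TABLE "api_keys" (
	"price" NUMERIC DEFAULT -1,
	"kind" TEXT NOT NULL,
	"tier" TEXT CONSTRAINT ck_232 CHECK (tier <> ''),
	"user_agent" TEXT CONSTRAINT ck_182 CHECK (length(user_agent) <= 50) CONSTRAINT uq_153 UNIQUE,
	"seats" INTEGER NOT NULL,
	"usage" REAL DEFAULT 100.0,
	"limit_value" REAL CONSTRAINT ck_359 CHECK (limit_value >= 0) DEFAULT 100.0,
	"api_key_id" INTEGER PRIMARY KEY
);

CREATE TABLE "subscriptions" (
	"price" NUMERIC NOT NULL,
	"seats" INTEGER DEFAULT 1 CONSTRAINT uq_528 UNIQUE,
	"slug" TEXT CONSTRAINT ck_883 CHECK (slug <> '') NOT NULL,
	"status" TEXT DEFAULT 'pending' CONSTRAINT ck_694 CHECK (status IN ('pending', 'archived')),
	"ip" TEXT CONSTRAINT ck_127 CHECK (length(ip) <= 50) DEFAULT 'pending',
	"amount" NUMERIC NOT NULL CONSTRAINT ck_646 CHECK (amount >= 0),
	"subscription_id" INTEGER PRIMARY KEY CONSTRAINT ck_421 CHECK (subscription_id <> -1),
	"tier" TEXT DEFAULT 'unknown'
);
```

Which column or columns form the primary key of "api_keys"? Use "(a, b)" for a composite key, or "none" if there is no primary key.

api_key_id

api_key_id is declared PRIMARY KEY inline on the column.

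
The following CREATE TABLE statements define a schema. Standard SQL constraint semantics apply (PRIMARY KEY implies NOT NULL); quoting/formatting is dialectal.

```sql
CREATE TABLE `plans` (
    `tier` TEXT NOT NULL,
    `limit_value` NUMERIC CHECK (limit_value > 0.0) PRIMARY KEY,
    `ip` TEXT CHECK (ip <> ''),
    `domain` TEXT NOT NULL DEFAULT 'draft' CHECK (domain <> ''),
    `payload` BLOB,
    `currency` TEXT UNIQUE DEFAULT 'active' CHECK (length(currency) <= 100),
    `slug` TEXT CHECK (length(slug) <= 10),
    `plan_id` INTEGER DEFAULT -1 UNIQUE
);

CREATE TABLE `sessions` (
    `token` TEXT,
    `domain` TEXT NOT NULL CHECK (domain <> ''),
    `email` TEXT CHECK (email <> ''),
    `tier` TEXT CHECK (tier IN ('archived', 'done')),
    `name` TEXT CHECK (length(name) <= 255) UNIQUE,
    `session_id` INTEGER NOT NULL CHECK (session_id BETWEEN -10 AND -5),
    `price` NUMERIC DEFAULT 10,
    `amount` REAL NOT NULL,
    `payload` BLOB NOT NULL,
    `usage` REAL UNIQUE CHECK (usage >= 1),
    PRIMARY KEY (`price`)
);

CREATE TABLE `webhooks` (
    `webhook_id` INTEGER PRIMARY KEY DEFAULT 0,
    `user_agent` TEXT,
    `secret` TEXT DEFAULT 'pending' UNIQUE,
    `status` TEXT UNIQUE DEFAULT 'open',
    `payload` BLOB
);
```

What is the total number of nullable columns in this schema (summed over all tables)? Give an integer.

plans: 5 nullable (ip, payload, currency, slug, plan_id — PK (limit_value) and explicit NOT NULL columns excluded).
sessions: 5 nullable (token, email, tier, name, usage — PK (price) and explicit NOT NULL columns excluded).
webhooks: 4 nullable (user_agent, secret, status, payload — PK (webhook_id) and explicit NOT NULL columns excluded).
Total: 5 + 5 + 4 = 14.

14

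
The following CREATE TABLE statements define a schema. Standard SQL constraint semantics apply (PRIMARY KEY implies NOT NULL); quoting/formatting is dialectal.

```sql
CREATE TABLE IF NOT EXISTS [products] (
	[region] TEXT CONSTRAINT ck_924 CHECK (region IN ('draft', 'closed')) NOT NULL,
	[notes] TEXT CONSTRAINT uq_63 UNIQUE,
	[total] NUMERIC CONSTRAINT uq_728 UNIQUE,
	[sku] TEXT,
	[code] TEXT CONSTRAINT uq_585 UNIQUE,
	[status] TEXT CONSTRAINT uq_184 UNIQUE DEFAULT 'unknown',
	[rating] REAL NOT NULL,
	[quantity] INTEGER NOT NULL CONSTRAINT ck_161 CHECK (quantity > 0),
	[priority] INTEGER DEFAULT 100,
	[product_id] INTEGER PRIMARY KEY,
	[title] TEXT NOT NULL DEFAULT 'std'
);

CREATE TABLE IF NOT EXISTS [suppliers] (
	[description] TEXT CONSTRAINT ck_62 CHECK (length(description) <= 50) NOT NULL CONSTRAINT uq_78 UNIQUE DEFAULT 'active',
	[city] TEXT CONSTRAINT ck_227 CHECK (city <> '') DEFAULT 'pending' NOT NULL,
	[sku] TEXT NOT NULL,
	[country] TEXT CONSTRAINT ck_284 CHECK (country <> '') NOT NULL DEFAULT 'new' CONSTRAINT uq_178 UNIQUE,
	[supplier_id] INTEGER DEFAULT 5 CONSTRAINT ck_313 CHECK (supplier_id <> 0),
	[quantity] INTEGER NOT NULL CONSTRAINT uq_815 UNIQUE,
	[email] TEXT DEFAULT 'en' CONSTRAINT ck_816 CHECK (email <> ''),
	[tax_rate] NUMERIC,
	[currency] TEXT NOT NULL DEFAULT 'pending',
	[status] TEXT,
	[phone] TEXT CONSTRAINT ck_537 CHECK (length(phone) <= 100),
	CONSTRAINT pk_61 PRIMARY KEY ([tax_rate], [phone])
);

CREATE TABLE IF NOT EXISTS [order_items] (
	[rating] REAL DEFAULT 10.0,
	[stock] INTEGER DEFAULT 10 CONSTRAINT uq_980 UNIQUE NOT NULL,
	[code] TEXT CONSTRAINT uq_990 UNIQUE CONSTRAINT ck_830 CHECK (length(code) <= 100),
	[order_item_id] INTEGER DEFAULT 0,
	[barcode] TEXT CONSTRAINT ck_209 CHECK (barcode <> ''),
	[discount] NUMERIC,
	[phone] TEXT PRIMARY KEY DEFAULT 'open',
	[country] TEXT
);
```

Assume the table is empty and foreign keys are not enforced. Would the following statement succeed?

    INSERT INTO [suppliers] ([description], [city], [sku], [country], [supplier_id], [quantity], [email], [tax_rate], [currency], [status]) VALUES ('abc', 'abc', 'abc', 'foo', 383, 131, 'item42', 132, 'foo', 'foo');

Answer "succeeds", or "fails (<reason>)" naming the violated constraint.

phone is omitted from the column list and has no DEFAULT, so it would receive NULL.
But phone is part of the PRIMARY KEY (implied NOT NULL).

fails (NOT NULL on phone)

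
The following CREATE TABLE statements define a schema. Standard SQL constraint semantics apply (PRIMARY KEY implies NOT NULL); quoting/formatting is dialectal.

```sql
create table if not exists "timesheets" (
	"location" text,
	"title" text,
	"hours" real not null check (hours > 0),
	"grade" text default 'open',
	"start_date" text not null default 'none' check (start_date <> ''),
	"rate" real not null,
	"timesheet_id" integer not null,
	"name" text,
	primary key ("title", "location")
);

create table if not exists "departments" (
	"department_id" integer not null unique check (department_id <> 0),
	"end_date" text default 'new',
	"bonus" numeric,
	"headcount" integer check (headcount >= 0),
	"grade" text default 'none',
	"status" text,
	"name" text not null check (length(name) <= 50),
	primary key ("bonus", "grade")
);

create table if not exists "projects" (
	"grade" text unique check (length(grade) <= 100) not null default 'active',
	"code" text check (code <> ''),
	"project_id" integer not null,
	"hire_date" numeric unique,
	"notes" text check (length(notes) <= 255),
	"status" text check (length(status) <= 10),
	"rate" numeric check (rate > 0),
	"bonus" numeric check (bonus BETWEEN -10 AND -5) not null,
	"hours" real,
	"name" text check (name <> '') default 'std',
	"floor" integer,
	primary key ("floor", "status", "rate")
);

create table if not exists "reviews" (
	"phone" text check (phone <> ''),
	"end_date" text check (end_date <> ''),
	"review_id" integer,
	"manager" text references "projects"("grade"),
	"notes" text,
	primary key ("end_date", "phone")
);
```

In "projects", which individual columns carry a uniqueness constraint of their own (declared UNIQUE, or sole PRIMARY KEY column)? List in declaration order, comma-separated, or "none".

- grade: declared UNIQUE → unique.
- code: no UNIQUE or single-column PK constraint.
- project_id: no UNIQUE or single-column PK constraint.
- hire_date: declared UNIQUE → unique.
- notes: no UNIQUE or single-column PK constraint.
- status: part of a composite PRIMARY KEY — only the tuple is unique, not this column on its own.
- rate: part of a composite PRIMARY KEY — only the tuple is unique, not this column on its own.
- bonus: no UNIQUE or single-column PK constraint.
- hours: no UNIQUE or single-column PK constraint.
- name: no UNIQUE or single-column PK constraint.
- floor: part of a composite PRIMARY KEY — only the tuple is unique, not this column on its own.

grade, hire_date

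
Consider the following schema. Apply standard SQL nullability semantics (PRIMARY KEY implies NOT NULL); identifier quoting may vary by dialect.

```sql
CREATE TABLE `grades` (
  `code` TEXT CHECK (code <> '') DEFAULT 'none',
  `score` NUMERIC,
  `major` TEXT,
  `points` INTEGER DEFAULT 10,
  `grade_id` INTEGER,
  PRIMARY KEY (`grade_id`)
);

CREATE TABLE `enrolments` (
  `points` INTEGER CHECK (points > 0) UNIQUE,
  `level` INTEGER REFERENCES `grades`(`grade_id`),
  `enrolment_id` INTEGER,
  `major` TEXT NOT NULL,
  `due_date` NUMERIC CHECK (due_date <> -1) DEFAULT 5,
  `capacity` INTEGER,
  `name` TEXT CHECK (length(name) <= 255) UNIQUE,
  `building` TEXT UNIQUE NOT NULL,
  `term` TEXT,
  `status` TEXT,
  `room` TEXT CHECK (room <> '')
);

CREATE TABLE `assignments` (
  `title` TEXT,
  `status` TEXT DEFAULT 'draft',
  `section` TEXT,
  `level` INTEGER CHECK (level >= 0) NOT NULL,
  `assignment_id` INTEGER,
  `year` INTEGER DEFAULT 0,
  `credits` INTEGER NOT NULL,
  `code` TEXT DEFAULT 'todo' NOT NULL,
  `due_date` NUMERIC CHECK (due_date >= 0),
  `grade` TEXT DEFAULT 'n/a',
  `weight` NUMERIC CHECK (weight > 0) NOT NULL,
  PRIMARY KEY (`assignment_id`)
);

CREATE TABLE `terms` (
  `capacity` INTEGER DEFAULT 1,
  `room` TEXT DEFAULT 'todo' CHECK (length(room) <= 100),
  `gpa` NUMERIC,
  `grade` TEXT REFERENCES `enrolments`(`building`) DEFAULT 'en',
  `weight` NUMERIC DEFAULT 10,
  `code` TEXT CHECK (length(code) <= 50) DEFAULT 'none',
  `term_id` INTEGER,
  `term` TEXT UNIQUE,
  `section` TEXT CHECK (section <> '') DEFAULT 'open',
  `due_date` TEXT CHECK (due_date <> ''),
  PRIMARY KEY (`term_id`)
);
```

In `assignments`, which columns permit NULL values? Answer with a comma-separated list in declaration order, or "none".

- title: no NOT NULL constraint applies → nullable.
- status: DEFAULT only fills an omitted column; an explicit NULL is still allowed → nullable.
- section: no NOT NULL constraint applies → nullable.
- level: declared NOT NULL → not nullable.
- assignment_id: part of the PRIMARY KEY, which implies NOT NULL → not nullable.
- year: DEFAULT only fills an omitted column; an explicit NULL is still allowed → nullable.
- credits: declared NOT NULL → not nullable.
- code: declared NOT NULL → not nullable.
- due_date: CHECK does not forbid NULL (a CHECK constraint passes when its expression is NULL) → nullable.
- grade: DEFAULT only fills an omitted column; an explicit NULL is still allowed → nullable.
- weight: declared NOT NULL → not nullable.

title, status, section, year, due_date, grade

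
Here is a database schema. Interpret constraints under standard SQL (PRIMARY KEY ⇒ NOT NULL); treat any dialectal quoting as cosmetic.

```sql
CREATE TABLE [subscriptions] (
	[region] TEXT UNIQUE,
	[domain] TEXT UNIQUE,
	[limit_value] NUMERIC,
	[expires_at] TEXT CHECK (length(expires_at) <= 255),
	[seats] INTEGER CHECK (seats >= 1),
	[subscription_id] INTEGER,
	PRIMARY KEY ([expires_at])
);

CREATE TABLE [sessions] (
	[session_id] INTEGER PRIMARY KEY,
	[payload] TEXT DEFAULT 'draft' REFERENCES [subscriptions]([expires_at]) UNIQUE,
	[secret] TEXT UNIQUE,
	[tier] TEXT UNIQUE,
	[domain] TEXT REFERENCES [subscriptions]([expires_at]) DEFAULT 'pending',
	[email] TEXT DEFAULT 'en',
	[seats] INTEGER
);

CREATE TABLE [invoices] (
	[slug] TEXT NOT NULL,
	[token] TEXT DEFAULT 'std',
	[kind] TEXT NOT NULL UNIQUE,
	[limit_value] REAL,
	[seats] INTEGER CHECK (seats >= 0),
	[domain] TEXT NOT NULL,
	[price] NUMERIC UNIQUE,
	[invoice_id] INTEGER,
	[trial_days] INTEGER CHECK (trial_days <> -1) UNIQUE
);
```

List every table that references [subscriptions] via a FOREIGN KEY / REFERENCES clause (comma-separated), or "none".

- sessions.payload references subscriptions(expires_at).
- sessions.domain references subscriptions(expires_at).

sessions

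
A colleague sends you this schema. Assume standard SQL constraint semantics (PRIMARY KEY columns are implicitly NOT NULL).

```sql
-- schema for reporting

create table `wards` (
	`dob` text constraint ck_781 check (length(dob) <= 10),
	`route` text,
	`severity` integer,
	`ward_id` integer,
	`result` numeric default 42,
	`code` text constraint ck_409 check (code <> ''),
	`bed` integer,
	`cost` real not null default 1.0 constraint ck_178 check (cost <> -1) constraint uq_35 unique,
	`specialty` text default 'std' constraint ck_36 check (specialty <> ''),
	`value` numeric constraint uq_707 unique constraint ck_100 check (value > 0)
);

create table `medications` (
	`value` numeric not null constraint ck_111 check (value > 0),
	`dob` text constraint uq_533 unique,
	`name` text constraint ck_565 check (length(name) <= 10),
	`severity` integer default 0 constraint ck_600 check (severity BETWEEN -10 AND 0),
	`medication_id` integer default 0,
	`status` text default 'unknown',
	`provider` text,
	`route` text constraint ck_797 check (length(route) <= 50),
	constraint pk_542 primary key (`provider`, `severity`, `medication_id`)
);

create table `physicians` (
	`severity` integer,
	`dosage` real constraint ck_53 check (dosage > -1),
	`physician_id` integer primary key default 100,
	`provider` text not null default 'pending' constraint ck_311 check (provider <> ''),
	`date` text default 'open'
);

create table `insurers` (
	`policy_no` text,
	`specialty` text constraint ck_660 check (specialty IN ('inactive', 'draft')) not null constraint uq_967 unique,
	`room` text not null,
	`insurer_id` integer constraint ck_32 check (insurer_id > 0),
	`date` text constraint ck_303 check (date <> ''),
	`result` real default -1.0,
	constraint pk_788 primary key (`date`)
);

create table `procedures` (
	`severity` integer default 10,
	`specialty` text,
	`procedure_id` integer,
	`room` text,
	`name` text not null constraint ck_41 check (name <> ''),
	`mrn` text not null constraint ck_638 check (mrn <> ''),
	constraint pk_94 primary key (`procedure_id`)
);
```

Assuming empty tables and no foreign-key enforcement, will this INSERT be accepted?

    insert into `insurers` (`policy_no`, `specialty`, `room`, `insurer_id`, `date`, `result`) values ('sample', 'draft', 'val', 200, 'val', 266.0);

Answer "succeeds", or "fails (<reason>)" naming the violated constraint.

succeeds

NOT NULL columns: date is supplied; room is supplied; specialty is supplied.
CHECK constraints: 'draft' satisfies (specialty IN ('inactive', 'draft')); 200 satisfies (insurer_id > 0); 'val' satisfies (date <> '').
No constraint is violated.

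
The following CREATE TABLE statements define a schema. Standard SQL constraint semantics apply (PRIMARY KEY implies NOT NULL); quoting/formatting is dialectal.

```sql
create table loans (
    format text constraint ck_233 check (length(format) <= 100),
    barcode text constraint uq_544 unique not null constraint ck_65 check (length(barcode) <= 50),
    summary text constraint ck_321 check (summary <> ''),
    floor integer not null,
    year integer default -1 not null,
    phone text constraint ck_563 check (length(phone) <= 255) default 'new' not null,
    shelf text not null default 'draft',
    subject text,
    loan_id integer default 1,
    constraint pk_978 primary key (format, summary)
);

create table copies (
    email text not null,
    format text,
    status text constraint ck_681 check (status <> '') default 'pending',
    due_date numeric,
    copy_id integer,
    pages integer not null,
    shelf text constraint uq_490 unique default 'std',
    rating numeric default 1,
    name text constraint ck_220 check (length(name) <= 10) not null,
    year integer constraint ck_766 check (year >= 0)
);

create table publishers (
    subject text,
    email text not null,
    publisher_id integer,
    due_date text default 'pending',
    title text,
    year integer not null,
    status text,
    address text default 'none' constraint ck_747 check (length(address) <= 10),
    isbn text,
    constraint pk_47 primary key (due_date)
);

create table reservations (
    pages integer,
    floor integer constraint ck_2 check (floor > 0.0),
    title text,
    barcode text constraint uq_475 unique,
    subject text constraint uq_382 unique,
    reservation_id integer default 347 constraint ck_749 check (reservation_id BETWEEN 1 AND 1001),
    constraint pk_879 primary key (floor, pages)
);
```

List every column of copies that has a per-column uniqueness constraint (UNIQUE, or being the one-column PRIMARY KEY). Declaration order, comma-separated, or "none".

shelf

- email: no UNIQUE or single-column PK constraint.
- format: no UNIQUE or single-column PK constraint.
- status: no UNIQUE or single-column PK constraint.
- due_date: no UNIQUE or single-column PK constraint.
- copy_id: no UNIQUE or single-column PK constraint.
- pages: no UNIQUE or single-column PK constraint.
- shelf: declared UNIQUE → unique.
- rating: no UNIQUE or single-column PK constraint.
- name: no UNIQUE or single-column PK constraint.
- year: no UNIQUE or single-column PK constraint.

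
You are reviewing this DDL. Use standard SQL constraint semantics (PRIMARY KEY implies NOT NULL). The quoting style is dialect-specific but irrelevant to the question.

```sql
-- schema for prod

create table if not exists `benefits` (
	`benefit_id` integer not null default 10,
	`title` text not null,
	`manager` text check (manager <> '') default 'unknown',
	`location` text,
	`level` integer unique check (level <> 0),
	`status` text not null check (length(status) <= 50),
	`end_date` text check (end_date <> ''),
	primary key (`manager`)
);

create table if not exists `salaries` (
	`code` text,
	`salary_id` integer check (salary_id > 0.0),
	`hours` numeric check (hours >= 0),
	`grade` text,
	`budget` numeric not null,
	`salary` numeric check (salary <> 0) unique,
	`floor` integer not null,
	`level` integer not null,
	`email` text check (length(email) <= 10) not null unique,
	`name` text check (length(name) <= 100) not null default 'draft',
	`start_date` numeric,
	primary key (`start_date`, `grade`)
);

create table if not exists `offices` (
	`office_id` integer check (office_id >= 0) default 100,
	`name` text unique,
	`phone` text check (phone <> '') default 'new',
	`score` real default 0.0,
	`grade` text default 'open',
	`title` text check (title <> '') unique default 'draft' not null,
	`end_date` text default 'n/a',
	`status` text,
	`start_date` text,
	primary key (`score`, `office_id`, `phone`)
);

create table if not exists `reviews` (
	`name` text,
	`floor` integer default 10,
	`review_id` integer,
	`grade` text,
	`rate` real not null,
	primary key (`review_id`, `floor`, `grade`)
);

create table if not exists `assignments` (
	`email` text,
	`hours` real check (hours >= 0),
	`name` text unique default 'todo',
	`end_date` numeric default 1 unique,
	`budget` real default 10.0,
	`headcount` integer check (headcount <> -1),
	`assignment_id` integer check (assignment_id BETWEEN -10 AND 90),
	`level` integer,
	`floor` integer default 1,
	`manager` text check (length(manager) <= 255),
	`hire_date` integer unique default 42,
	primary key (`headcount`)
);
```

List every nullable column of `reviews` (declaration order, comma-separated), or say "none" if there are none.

name

- name: no NOT NULL constraint applies → nullable.
- floor: part of the PRIMARY KEY, which implies NOT NULL → not nullable.
- review_id: part of the PRIMARY KEY, which implies NOT NULL → not nullable.
- grade: part of the PRIMARY KEY, which implies NOT NULL → not nullable.
- rate: declared NOT NULL → not nullable.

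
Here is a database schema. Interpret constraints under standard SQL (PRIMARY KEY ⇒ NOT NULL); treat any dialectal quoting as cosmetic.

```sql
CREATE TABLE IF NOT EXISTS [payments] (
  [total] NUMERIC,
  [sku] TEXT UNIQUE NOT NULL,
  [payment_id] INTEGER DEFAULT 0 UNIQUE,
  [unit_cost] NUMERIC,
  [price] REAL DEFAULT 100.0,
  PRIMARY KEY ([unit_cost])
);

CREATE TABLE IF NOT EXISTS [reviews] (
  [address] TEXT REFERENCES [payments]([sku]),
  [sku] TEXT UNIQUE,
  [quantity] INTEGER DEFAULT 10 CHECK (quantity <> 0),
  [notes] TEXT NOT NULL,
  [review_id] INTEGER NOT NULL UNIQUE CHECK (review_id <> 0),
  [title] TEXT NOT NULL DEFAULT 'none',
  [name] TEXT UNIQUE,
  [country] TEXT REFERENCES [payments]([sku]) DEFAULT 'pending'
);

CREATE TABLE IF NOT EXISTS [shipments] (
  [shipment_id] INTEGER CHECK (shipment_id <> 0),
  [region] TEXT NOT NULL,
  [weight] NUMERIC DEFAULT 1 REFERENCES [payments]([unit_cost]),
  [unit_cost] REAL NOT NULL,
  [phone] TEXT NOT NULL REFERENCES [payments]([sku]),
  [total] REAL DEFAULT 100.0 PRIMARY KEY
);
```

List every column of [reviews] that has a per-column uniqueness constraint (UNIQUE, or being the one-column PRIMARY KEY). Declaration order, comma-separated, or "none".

- address: no UNIQUE or single-column PK constraint.
- sku: declared UNIQUE → unique.
- quantity: no UNIQUE or single-column PK constraint.
- notes: no UNIQUE or single-column PK constraint.
- review_id: declared UNIQUE → unique.
- title: no UNIQUE or single-column PK constraint.
- name: declared UNIQUE → unique.
- country: no UNIQUE or single-column PK constraint.

sku, review_id, name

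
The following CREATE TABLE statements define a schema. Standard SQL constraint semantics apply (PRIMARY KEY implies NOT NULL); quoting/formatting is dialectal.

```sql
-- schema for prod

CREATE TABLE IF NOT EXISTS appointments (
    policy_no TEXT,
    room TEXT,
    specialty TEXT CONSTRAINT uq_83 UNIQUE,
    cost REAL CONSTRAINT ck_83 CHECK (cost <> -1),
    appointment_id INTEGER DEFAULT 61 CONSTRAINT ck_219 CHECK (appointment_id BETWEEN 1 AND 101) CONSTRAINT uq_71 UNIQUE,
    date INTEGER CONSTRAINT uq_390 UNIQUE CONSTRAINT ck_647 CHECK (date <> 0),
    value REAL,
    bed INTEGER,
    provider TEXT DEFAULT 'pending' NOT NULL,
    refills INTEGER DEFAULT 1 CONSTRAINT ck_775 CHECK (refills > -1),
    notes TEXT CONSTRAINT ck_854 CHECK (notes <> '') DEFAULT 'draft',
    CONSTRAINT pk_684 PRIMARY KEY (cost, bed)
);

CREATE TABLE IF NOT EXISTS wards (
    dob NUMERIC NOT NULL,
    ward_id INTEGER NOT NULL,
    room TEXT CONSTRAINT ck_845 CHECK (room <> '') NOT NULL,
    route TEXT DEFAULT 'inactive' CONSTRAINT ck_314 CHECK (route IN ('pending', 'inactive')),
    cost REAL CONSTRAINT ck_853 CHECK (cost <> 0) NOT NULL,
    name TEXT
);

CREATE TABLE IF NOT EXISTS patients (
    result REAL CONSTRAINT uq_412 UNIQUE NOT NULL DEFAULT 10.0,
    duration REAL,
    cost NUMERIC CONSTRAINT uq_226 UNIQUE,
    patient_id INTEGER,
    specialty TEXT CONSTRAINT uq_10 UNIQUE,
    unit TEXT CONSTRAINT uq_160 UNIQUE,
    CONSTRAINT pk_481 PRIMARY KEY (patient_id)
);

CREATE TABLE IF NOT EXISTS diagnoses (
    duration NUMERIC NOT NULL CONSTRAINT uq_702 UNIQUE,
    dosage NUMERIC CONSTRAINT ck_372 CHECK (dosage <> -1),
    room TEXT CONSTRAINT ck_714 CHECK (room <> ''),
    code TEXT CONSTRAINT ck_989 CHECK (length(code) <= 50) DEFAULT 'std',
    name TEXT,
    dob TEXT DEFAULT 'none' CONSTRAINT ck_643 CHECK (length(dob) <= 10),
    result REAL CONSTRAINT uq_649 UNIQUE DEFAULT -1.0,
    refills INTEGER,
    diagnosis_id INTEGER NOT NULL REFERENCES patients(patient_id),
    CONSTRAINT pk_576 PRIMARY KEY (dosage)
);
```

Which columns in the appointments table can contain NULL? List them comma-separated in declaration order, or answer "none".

policy_no, room, specialty, appointment_id, date, value, refills, notes

- policy_no: no NOT NULL constraint applies → nullable.
- room: no NOT NULL constraint applies → nullable.
- specialty: UNIQUE does not imply NOT NULL → nullable.
- cost: part of the PRIMARY KEY, which implies NOT NULL → not nullable.
- appointment_id: CHECK does not forbid NULL (a CHECK constraint passes when its expression is NULL) → nullable.
- date: CHECK does not forbid NULL (a CHECK constraint passes when its expression is NULL) → nullable.
- value: no NOT NULL constraint applies → nullable.
- bed: part of the PRIMARY KEY, which implies NOT NULL → not nullable.
- provider: declared NOT NULL → not nullable.
- refills: CHECK does not forbid NULL (a CHECK constraint passes when its expression is NULL) → nullable.
- notes: CHECK does not forbid NULL (a CHECK constraint passes when its expression is NULL) → nullable.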